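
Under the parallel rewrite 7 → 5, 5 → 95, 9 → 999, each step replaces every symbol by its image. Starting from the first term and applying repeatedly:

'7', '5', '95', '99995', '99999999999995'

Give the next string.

99999999999999999999999999999999999999995

Replace each of the 14 characters of 99999999999995 in place — 999 999 999 999 999 999 999 999 999 999 999 999 999 95 — and concatenate.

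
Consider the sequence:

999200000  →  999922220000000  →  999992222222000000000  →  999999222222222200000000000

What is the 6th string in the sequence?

999999992222222222222222000000000000000

Term n consists of n+2 9's, followed by 3n-2 2's, followed by 2n+3 0's (n = 1, 2, …).
Setting n = 6 gives 8, 16, 15 characters in each block.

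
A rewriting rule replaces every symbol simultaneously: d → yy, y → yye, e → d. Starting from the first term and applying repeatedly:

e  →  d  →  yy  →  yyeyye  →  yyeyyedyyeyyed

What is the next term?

yyeyyedyyeyyedyyyyeyyedyyeyyedyy

Replace each of the 14 characters of yyeyyedyyeyyed in place — yye yye d yye yye d yy yye yye d yye yye d yy — and concatenate.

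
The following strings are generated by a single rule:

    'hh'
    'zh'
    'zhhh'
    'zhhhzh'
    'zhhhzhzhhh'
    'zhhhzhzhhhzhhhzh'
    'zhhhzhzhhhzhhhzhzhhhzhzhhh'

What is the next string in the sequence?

Each term (from the third on) is the previous term followed by the one before it: term 3 = zh·hh = zhhh.
Continuing: zhhhzhzhhhzhhhzhzhhhzhzhhh · zhhhzhzhhhzhhhzh gives term 8.

zhhhzhzhhhzhhhzhzhhhzhzhhhzhhhzhzhhhzhhhzh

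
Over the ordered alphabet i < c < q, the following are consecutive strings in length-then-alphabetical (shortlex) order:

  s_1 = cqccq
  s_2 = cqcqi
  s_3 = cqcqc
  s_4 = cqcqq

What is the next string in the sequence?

Find the rightmost character of cqcqq below q, bump it to the next letter, and reset everything to its right to i.

cqqii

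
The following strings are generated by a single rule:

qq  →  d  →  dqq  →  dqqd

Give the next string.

dqqddqq

This is a Fibonacci-style word recurrence s(k) = s(k−1)·s(k−2): e.g. d·qq = dqq.
The next term joins dqqd and dqq.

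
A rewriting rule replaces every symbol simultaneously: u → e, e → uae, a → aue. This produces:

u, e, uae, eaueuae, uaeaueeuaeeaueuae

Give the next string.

Rewriting the 17 symbols of uaeaueeuaeeaueuae one by one yields e aue uae aue e uae uae e aue uae uae aue e uae e aue uae; concatenated:

eaueuaeaueeuaeuaeeaueuaeuaeaueeuaeeaueuae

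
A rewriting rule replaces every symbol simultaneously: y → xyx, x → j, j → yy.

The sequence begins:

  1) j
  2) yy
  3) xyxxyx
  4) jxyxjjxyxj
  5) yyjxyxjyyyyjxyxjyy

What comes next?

Rewriting the 18 symbols of yyjxyxjyyyyjxyxjyy one by one yields xyx xyx yy j xyx j yy xyx xyx xyx xyx yy j xyx j yy xyx xyx; concatenated:

xyxxyxyyjxyxjyyxyxxyxxyxxyxyyjxyxjyyxyxxyx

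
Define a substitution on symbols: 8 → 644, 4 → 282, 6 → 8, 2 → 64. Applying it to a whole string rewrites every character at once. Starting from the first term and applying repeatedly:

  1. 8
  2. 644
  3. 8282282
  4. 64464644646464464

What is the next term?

8282282828282822828282828282822828282

Applying the rule to each of the 17 symbols of 64464644646464464 gives the pieces 8 282 282 8 282 8 282 282 8 282 8 282 8 282 282 8 282, which concatenate to the answer.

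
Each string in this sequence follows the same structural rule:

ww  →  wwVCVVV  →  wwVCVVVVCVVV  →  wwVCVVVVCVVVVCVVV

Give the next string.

Each term is the previous one with VCVVV appended.
Applying this once more to wwVCVVVVCVVVVCVVV:

wwVCVVVVCVVVVCVVVVCVVV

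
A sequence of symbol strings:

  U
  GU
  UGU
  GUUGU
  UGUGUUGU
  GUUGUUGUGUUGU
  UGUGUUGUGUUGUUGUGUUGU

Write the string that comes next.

GUUGUUGUGUUGUUGUGUUGUGUUGUUGUGUUGU

From term 3 onward, concatenate the second-to-last term with the last: U·GU = UGU, GU·UGU = GUUGU, …
So term 8 is GUUGUUGUGUUGU·UGUGUUGUGUUGUUGUGUUGU.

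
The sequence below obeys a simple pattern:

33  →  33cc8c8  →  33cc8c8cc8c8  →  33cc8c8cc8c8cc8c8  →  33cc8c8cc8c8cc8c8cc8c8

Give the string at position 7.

Each term is the previous one with cc8c8 appended.
From 33cc8c8cc8c8cc8c8cc8c8, 2 further steps: 33cc8c8cc8c8cc8c8cc8c8 → 33cc8c8cc8c8cc8c8cc8c8cc8c8 → (answer).

33cc8c8cc8c8cc8c8cc8c8cc8c8cc8c8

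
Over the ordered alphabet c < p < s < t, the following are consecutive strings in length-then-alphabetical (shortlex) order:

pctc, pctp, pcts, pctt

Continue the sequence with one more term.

Treat pctt as a base-4 numeral over the given alphabet and add one, carrying through any trailing t's.

ppcc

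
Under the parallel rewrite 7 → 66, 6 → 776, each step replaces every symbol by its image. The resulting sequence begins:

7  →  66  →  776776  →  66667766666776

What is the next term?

Applying the rule to each of the 14 symbols of 66667766666776 gives the pieces 776 776 776 776 66 66 776 776 776 776 776 66 66 776, which concatenate to the answer.

77677677677666667767767767767766666776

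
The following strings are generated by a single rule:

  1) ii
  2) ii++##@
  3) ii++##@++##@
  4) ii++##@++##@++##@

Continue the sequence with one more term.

The strings grow by a fixed suffix ++##@ each time.
One more step from ii++##@++##@++##@ gives the answer.

ii++##@++##@++##@++##@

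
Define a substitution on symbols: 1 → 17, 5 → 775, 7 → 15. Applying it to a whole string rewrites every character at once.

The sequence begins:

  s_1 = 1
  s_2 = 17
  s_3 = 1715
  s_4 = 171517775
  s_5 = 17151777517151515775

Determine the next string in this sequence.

1715177751715151577517151777517775177751515775

Applying the rule to each of the 20 symbols of 17151777517151515775 gives the pieces 17 15 17 775 17 15 15 15 775 17 15 17 775 17 775 17 775 15 15 775, which concatenate to the answer.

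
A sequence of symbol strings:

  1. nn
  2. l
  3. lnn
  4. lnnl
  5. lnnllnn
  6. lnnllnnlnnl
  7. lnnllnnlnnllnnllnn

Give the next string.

From term 3 onward, concatenate the last term with the second-to-last: l·nn = lnn, lnn·l = lnnl, …
Continuing: lnnllnnlnnllnnllnn · lnnllnnlnnl gives term 8.

lnnllnnlnnllnnllnnlnnllnnlnnl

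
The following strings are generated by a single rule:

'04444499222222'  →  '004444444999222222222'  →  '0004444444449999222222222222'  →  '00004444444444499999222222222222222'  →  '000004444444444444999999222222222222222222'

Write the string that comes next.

0000004444444444444449999999222222222222222222222

The n-th term is n-1 0's then 2n+1 4's then n 9's then 3n 2's, where the shown terms are n = 2, 3, 4, 5, 6.
For the next term, n = 7, so the run lengths are 6, 15, 7, 21.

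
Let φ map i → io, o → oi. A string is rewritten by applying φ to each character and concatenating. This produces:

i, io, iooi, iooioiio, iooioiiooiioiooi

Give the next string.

Replace each of the 16 characters of iooioiiooiioiooi in place — io oi oi io oi io io oi oi io io oi io oi oi io — and concatenate.

iooioiiooiioiooioiioiooiiooioiio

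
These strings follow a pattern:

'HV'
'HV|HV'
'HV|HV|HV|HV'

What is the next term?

HV|HV|HV|HV|HV|HV|HV|HV

Each string is two copies of the previous one joined by '|'.
So the next term is two copies of HV|HV|HV|HV with '|' between the halves.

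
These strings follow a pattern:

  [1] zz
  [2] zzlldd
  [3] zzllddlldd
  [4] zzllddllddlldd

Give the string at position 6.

The strings grow by a fixed suffix lldd each time.
From zzllddllddlldd, 2 further steps: zzllddllddlldd → zzllddllddllddlldd → (answer).

zzllddllddllddllddlldd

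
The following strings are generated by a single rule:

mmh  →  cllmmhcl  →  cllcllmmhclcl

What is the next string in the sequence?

cllcllcllmmhclclcl

Each term wraps the previous one in cll on the left and cl on the right.
One more step from cllcllmmhclcl gives the answer.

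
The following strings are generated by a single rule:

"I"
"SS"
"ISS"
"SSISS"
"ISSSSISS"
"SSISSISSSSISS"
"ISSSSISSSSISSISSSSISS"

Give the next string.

From term 3 onward, concatenate the second-to-last term with the last: I·SS = ISS, SS·ISS = SSISS, …
The next term joins SSISSISSSSISS and ISSSSISSSSISSISSSSISS.

SSISSISSSSISSISSSSISSSSISSISSSSISS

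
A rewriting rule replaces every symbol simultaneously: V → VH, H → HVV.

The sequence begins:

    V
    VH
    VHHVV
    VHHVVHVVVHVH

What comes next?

Expanding VHHVVHVVVHVH: V→VH, H→HVV, H→HVV, V→VH, V→VH, H→HVV, V→VH, V→VH, V→VH, H→HVV, V→VH, H→HVV. Concatenated: VH HVV HVV VH VH HVV VH VH VH HVV VH HVV.

VHHVVHVVVHVHHVVVHVHVHHVVVHHVV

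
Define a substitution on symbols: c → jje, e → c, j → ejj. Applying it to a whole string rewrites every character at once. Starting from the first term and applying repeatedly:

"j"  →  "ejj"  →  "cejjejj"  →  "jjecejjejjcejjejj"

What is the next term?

Applying the rule to each of the 17 symbols of jjecejjejjcejjejj gives the pieces ejj ejj c jje c ejj ejj c ejj ejj jje c ejj ejj c ejj ejj, which concatenate to the answer.

ejjejjcjjecejjejjcejjejjjjecejjejjcejjejj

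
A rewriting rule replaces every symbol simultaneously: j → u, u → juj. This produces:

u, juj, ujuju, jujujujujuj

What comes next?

ujujujujujujujujujuju

Rewriting each symbol of jujujujujuj: j→u, u→juj, j→u, u→juj, j→u, u→juj, j→u, u→juj, j→u, u→juj, j→u, which concatenates to u juj u juj u juj u juj u juj u.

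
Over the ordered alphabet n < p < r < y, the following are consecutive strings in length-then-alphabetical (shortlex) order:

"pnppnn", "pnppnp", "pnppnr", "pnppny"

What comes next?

Find the rightmost character of pnppny below y, bump it to the next letter, and reset everything to its right to n.

pnpppn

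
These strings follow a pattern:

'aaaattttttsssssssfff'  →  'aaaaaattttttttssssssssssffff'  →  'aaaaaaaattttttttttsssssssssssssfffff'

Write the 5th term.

aaaaaaaaaaaattttttttttttttsssssssssssssssssssfffffff

Reading off run lengths: a runs 4, 6, 8; t runs 6, 8, 10; s runs 7, 10, 13; f runs 3, 4, 5 — each is linear in n, where the shown terms are n = 2, 3, 4.
For term 5, n = 6, so the run lengths are 12, 14, 19, 7.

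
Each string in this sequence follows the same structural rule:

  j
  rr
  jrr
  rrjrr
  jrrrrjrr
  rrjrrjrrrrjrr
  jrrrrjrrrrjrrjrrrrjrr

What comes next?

Each term (from the third on) is the two preceding terms concatenated in order: term 3 = j·rr = jrr.
Continuing: rrjrrjrrrrjrr · jrrrrjrrrrjrrjrrrrjrr gives term 8.

rrjrrjrrrrjrrjrrrrjrrrrjrrjrrrrjrr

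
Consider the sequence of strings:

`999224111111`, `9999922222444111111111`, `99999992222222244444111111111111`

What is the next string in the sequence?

Each string has the form 9^{2n+1} 2^{3n-1} 4^{2n-1} 1^{3n+3} (n = 1, 2, …).
Setting n = 4 gives 9, 11, 7, 15 characters in each block.

999999999222222222224444444111111111111111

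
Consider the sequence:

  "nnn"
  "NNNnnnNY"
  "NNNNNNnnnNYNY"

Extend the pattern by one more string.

s(k+1) = NNN·s(k)·NY, so each term gains NNN as a prefix and NY as a suffix.
Applying this once more to NNNNNNnnnNYNY:

NNNNNNNNNnnnNYNYNY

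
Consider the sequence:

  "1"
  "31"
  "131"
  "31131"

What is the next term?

13131131

From term 3 onward, concatenate the second-to-last term with the last: 1·31 = 131, 31·131 = 31131, …
Continuing: 131 · 31131 gives term 5.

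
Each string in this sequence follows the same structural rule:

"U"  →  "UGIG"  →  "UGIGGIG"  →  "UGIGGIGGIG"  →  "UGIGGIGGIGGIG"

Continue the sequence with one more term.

Each term is the previous one with GIG appended.
Applying this once more to UGIGGIGGIGGIG:

UGIGGIGGIGGIGGIG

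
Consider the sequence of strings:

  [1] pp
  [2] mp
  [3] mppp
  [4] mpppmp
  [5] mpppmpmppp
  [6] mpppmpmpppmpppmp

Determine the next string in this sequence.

From term 3 onward, concatenate the last term with the second-to-last: mp·pp = mppp, mppp·mp = mpppmp, …
So term 7 is mpppmpmpppmpppmp·mpppmpmppp.

mpppmpmpppmpppmpmpppmpmppp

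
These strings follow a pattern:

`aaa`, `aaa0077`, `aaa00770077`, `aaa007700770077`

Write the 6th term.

aaa00770077007700770077

Every step adds 0077 to the end: s(k+1) = s(k)·0077.
From aaa007700770077, 2 further steps: aaa007700770077 → aaa0077007700770077 → (answer).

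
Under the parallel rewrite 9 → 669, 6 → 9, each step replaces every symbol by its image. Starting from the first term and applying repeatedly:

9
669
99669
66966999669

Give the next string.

996699966966966999669

Apply φ to 66966999669 symbol by symbol: 6→9, 6→9, 9→669, 6→9, 6→9, 9→669, 9→669, 9→669, 6→9, 6→9, 9→669; joined: 9 9 669 9 9 669 669 669 9 9 669.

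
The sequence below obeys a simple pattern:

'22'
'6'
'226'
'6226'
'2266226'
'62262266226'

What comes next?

Each term (from the third on) is the two preceding terms concatenated in order: term 3 = 22·6 = 226.
Continuing: 2266226 · 62262266226 gives term 7.

226622662262266226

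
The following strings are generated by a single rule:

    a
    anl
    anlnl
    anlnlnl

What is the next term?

Each term is the previous one with nl appended.
So the next term is anlnlnl·nl.

anlnlnlnl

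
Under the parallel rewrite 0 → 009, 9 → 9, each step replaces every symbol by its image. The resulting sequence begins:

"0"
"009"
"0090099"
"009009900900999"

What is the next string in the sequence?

0090099009009990090099009009999

Replace each of the 15 characters of 009009900900999 in place — 009 009 9 009 009 9 9 009 009 9 009 009 9 9 9 — and concatenate.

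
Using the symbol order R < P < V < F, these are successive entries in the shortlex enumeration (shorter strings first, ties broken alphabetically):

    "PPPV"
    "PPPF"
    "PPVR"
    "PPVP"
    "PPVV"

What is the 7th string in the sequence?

Stepping forward 2 times from PPVV: PPVV → PPVF, then the target.

PPFR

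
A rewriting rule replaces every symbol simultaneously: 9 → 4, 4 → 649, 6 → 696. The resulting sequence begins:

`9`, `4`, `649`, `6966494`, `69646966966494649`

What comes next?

φ(69646966966494649) expands symbol-by-symbol to 696 4 696 649 696 4 696 696 4 696 696 649 4 649 696 649 4; joining the 17 pieces gives the next term.

69646966496964696696469669664946496966494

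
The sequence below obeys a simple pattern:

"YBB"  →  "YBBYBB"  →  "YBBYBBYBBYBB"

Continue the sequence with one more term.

YBBYBBYBBYBBYBBYBBYBBYBB

Each string is two copies of the previous one concatenated.
One more doubling of YBBYBBYBBYBB gives the answer.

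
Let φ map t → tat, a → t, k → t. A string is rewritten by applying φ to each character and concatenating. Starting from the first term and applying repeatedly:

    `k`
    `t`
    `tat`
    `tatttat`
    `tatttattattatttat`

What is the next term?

Rewriting the 17 symbols of tatttattattatttat one by one yields tat t tat tat tat t tat tat t tat tat t tat tat tat t tat; concatenated:

tatttattattatttattatttattatttattattatttat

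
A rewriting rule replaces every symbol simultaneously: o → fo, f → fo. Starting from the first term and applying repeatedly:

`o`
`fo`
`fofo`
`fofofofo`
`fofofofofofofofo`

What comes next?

fofofofofofofofofofofofofofofofo

Replace each of the 16 characters of fofofofofofofofo in place — fo fo fo fo fo fo fo fo fo fo fo fo fo fo fo fo — and concatenate.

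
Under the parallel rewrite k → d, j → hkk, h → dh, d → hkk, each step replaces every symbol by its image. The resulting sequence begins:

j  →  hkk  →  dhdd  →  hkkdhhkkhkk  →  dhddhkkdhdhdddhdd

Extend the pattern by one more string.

hkkdhhkkhkkdhddhkkdhhkkdhhkkhkkhkkdhhkkhkk

φ(dhddhkkdhdhdddhdd) expands symbol-by-symbol to hkk dh hkk hkk dh d d hkk dh hkk dh hkk hkk hkk dh hkk hkk; joining the 17 pieces gives the next term.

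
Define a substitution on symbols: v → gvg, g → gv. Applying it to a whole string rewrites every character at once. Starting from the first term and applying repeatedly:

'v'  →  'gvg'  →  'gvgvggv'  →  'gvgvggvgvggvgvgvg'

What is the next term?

Rewriting the 17 symbols of gvgvggvgvggvgvgvg one by one yields gv gvg gv gvg gv gv gvg gv gvg gv gv gvg gv gvg gv gvg gv; concatenated:

gvgvggvgvggvgvgvggvgvggvgvgvggvgvggvgvggv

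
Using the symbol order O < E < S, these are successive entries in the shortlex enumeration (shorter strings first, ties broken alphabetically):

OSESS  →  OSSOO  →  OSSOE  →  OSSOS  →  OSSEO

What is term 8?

OSSSO

Advancing 3 positions from OSSEO through OSSEO → OSSEE → OSSES reaches term 8.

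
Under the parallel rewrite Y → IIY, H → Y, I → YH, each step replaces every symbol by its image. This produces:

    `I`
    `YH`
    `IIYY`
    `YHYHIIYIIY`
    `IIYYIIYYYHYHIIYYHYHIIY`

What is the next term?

Replace each of the 22 characters of IIYYIIYYYHYHIIYYHYHIIY in place — YH YH IIY IIY YH YH IIY IIY IIY Y IIY Y YH YH IIY IIY Y IIY Y YH YH IIY — and concatenate.

YHYHIIYIIYYHYHIIYIIYIIYYIIYYYHYHIIYIIYYIIYYYHYHIIY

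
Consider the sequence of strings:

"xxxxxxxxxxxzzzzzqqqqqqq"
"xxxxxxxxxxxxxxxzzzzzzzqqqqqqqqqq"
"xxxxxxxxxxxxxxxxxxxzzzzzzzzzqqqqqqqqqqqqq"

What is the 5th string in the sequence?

xxxxxxxxxxxxxxxxxxxxxxxxxxxzzzzzzzzzzzzzqqqqqqqqqqqqqqqqqqq

Each string has the form x^{4n+3} z^{2n+1} q^{3n+1}, where the shown terms are n = 2, 3, 4.
Setting n = 6 gives 27, 13, 19 characters in each block.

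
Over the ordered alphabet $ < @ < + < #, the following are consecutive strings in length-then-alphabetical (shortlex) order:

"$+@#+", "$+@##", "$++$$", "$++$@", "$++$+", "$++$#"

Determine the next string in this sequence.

$++@$

Find the rightmost character of $++$# below #, bump it to the next letter, and reset everything to its right to $.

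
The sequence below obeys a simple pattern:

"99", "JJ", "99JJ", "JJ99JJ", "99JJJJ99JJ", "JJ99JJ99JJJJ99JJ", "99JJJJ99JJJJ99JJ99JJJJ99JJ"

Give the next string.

JJ99JJ99JJJJ99JJ99JJJJ99JJJJ99JJ99JJJJ99JJ

Each term (from the third on) is the two preceding terms concatenated in order: term 3 = 99·JJ = 99JJ.
Continuing: JJ99JJ99JJJJ99JJ · 99JJJJ99JJJJ99JJ99JJJJ99JJ gives term 8.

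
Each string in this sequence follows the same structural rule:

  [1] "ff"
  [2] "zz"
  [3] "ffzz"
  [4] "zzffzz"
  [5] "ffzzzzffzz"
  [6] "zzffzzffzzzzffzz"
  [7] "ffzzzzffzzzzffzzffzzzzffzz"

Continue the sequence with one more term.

zzffzzffzzzzffzzffzzzzffzzzzffzzffzzzzffzz

This is a Fibonacci-style word recurrence s(k) = s(k−2)·s(k−1): e.g. ff·zz = ffzz.
The next term joins zzffzzffzzzzffzz and ffzzzzffzzzzffzzffzzzzffzz.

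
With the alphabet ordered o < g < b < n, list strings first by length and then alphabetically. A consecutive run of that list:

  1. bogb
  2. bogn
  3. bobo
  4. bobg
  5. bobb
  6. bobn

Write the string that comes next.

Treat bobn as a base-4 numeral over the given alphabet and add one, carrying through any trailing n's.

bono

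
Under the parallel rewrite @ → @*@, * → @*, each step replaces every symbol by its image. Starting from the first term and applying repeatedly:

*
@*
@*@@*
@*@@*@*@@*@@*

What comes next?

φ(@*@@*@*@@*@@*) expands symbol-by-symbol to @*@ @* @*@ @*@ @* @*@ @* @*@ @*@ @* @*@ @*@ @*; joining the 13 pieces gives the next term.

@*@@*@*@@*@@*@*@@*@*@@*@@*@*@@*@@*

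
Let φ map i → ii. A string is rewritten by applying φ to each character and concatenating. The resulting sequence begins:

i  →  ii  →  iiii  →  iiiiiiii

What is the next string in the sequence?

iiiiiiiiiiiiiiii

Expanding iiiiiiii: i→ii, i→ii, i→ii, i→ii, i→ii, i→ii, i→ii, i→ii. Concatenated: ii ii ii ii ii ii ii ii.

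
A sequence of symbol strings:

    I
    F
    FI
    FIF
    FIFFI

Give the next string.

From term 3 onward, concatenate the last term with the second-to-last: F·I = FI, FI·F = FIF, …
The next term joins FIFFI and FIF.

FIFFIFIF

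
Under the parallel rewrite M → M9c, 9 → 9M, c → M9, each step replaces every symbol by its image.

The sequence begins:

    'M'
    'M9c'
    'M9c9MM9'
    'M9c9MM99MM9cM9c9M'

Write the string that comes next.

Rewriting the 17 symbols of M9c9MM99MM9cM9c9M one by one yields M9c 9M M9 9M M9c M9c 9M 9M M9c M9c 9M M9 M9c 9M M9 9M M9c; concatenated:

M9c9MM99MM9cM9c9M9MM9cM9c9MM9M9c9MM99MM9c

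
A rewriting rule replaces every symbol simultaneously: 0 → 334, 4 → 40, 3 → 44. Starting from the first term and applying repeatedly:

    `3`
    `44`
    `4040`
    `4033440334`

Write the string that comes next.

4033444444040334444440

Rewriting each symbol of 4033440334: 4→40, 0→334, 3→44, 3→44, 4→40, 4→40, 0→334, 3→44, 3→44, 4→40, which concatenates to 40 334 44 44 40 40 334 44 44 40.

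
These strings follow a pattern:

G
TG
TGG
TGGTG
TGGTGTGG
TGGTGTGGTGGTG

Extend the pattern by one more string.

TGGTGTGGTGGTGTGGTGTGG

From term 3 onward, concatenate the last term with the second-to-last: TG·G = TGG, TGG·TG = TGGTG, …
Continuing: TGGTGTGGTGGTG · TGGTGTGG gives term 7.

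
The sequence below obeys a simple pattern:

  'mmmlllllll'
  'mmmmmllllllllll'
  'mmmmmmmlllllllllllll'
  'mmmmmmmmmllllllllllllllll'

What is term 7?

Each string has the form m^{2n-1} l^{3n+1}, where the shown terms are n = 2, 3, 4, 5.
For term 7, n = 8, so the run lengths are 15, 25.

mmmmmmmmmmmmmmmlllllllllllllllllllllllll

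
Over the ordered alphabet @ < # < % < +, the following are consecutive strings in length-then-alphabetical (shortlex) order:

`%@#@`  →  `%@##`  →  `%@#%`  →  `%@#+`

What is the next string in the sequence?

%@%@

The successor of %@#+ increments the rightmost position that isn't already + and resets every position after it to @.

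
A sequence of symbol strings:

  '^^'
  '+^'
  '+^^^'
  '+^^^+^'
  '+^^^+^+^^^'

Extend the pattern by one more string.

This is a Fibonacci-style word recurrence s(k) = s(k−1)·s(k−2): e.g. +^·^^ = +^^^.
The next term joins +^^^+^+^^^ and +^^^+^.

+^^^+^+^^^+^^^+^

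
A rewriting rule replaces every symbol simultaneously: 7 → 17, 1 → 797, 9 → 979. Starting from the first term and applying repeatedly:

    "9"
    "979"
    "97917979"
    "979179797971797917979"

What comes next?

Rewriting the 21 symbols of 979179797971797917979 one by one yields 979 17 979 797 17 979 17 979 17 979 17 797 17 979 17 979 797 17 979 17 979; concatenated:

979179797971797917979179791779717979179797971797917979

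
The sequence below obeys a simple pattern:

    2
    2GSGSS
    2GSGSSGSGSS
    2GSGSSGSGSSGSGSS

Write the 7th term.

Each term is the previous one with GSGSS appended.
From 2GSGSSGSGSSGSGSS, 3 further steps: 2GSGSSGSGSSGSGSS → 2GSGSSGSGSSGSGSSGSGSS → 2GSGSSGSGSSGSGSSGSGSSGSGSS → (answer).

2GSGSSGSGSSGSGSSGSGSSGSGSSGSGSS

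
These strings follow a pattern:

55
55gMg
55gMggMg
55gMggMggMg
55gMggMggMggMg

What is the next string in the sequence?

55gMggMggMggMggMg

Each term is the previous one with gMg appended.
One more step from 55gMggMggMggMg gives the answer.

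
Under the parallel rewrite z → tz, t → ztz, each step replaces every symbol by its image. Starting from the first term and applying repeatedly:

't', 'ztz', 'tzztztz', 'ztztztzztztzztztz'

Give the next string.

tzztztzztztzztztztzztztzztztztzztztzztztz

Applying the rule to each of the 17 symbols of ztztztzztztzztztz gives the pieces tz ztz tz ztz tz ztz tz tz ztz tz ztz tz tz ztz tz ztz tz, which concatenate to the answer.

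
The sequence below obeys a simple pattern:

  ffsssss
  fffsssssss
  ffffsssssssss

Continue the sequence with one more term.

Term n consists of n f's, followed by 2n+1 s's, where the shown terms are n = 2, 3, 4.
For the next term, n = 5, so the run lengths are 5, 11.

fffffsssssssssss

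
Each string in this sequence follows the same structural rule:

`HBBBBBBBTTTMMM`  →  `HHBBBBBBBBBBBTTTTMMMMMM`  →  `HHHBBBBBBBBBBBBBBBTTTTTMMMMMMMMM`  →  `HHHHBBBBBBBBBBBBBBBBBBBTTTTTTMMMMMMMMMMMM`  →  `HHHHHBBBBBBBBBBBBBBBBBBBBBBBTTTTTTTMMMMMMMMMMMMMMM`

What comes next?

HHHHHHBBBBBBBBBBBBBBBBBBBBBBBBBBBTTTTTTTTMMMMMMMMMMMMMMMMMM

Term n consists of n H's, followed by 4n+3 B's, followed by n+2 T's, followed by 3n M's (n = 1, 2, …).
For the next term, n = 6, so the run lengths are 6, 27, 8, 18.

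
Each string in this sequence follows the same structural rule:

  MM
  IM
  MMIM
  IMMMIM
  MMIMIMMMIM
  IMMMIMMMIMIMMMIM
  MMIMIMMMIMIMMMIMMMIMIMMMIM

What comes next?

This is a Fibonacci-style word recurrence s(k) = s(k−2)·s(k−1): e.g. MM·IM = MMIM.
The next term joins IMMMIMMMIMIMMMIM and MMIMIMMMIMIMMMIMMMIMIMMMIM.

IMMMIMMMIMIMMMIMMMIMIMMMIMIMMMIMMMIMIMMMIM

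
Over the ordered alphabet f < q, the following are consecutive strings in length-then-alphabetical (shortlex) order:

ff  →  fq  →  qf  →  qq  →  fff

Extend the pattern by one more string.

ffq

The successor of fff increments the rightmost position that isn't already q and resets every position after it to f.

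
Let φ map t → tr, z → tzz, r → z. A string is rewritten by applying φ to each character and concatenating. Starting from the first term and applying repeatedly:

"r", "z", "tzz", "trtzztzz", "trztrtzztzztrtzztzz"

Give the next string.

Applying the rule to each of the 19 symbols of trztrtzztzztrtzztzz gives the pieces tr z tzz tr z tr tzz tzz tr tzz tzz tr z tr tzz tzz tr tzz tzz, which concatenate to the answer.

trztzztrztrtzztzztrtzztzztrztrtzztzztrtzztzz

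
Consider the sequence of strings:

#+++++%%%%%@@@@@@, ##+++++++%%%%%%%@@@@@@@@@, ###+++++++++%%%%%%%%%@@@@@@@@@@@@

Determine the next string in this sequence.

The n-th term is n #'s then 2n+3 +'s then 2n+3 %'s then 3n+3 @'s (n = 1, 2, …).
At n = 4 the blocks have lengths 4, 11, 11, 15.

####+++++++++++%%%%%%%%%%%@@@@@@@@@@@@@@@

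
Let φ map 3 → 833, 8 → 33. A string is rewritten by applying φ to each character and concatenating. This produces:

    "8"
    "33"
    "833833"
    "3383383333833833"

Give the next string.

φ(3383383333833833) expands symbol-by-symbol to 833 833 33 833 833 33 833 833 833 833 33 833 833 33 833 833; joining the 16 pieces gives the next term.

83383333833833338338338338333383383333833833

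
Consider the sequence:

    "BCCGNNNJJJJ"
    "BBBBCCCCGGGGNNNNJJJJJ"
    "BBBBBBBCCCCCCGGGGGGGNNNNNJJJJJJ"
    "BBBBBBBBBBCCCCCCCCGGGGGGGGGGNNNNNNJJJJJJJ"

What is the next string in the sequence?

BBBBBBBBBBBBBCCCCCCCCCCGGGGGGGGGGGGGNNNNNNNJJJJJJJJ

Each string has the form B^{3n-2} C^{2n} G^{3n-2} N^{n+2} J^{n+3} (n = 1, 2, …).
For the next term, n = 5, so the run lengths are 13, 10, 13, 7, 8.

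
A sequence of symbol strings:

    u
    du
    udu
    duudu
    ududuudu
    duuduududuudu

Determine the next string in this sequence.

ududuududuuduududuudu

Each term (from the third on) is the two preceding terms concatenated in order: term 3 = u·du = udu.
Continuing: ududuudu · duuduududuudu gives term 7.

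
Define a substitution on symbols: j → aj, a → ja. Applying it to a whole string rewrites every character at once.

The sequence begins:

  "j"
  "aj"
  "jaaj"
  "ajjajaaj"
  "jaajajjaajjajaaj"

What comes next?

ajjajaajjaajajjajaajajjaajjajaaj

φ(jaajajjaajjajaaj) expands symbol-by-symbol to aj ja ja aj ja aj aj ja ja aj aj ja aj ja ja aj; joining the 16 pieces gives the next term.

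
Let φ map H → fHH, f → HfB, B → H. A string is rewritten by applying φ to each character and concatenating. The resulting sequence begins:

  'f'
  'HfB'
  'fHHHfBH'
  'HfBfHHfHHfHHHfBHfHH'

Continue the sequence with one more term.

φ(HfBfHHfHHfHHHfBHfHH) expands symbol-by-symbol to fHH HfB H HfB fHH fHH HfB fHH fHH HfB fHH fHH fHH HfB H fHH HfB fHH fHH; joining the 19 pieces gives the next term.

fHHHfBHHfBfHHfHHHfBfHHfHHHfBfHHfHHfHHHfBHfHHHfBfHHfHH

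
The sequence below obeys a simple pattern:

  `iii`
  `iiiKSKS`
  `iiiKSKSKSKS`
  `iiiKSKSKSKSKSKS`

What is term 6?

Every step adds KSKS to the end: s(k+1) = s(k)·KSKS.
From iiiKSKSKSKSKSKS, 2 further steps: iiiKSKSKSKSKSKS → iiiKSKSKSKSKSKSKSKS → (answer).

iiiKSKSKSKSKSKSKSKSKSKS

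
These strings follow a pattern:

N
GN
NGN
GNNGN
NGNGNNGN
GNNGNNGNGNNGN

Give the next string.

NGNGNNGNGNNGNNGNGNNGN

This is a Fibonacci-style word recurrence s(k) = s(k−2)·s(k−1): e.g. N·GN = NGN.
Continuing: NGNGNNGN · GNNGNNGNGNNGN gives term 7.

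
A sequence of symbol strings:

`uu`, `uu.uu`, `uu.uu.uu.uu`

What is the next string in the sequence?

Every step duplicates the string with '.' between the halves.
So the next term is two copies of uu.uu.uu.uu with '.' between the halves.

uu.uu.uu.uu.uu.uu.uu.uu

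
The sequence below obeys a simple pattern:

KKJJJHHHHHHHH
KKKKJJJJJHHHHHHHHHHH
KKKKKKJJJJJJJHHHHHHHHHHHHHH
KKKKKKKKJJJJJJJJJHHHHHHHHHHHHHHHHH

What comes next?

Reading off run lengths: K runs 2, 4, 6, 8; J runs 3, 5, 7, 9; H runs 8, 11, 14, 17 — each is linear in n, where the shown terms are n = 2, 3, 4, 5.
For the next term, n = 6, so the run lengths are 10, 11, 20.

KKKKKKKKKKJJJJJJJJJJJHHHHHHHHHHHHHHHHHHHH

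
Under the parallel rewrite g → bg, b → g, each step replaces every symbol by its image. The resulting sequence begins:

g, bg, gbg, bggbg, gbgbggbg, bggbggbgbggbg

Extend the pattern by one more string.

gbgbggbgbggbggbgbggbg

Applying the rule to each of the 13 symbols of bggbggbgbggbg gives the pieces g bg bg g bg bg g bg g bg bg g bg, which concatenate to the answer.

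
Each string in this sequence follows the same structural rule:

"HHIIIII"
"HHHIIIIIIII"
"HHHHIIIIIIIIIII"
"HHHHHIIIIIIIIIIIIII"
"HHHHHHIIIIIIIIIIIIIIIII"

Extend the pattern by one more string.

Reading off run lengths: H runs 2, 3, 4, 5, 6; I runs 5, 8, 11, 14, 17 — each is linear in n (n = 1, 2, …).
For the next term, n = 6, so the run lengths are 7, 20.

HHHHHHHIIIIIIIIIIIIIIIIIIII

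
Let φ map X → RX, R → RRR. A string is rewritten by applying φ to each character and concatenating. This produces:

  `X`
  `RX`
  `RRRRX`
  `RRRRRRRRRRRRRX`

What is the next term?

Applying the rule to each of the 14 symbols of RRRRRRRRRRRRRX gives the pieces RRR RRR RRR RRR RRR RRR RRR RRR RRR RRR RRR RRR RRR RX, which concatenate to the answer.

RRRRRRRRRRRRRRRRRRRRRRRRRRRRRRRRRRRRRRRRX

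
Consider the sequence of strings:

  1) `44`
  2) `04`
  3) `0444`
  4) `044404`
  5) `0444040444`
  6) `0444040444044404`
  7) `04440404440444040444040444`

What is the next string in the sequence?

044404044404440404440404440444040444044404

From term 3 onward, concatenate the last term with the second-to-last: 04·44 = 0444, 0444·04 = 044404, …
The next term joins 04440404440444040444040444 and 0444040444044404.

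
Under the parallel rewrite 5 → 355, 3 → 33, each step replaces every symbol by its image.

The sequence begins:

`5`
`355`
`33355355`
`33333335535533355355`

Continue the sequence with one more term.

333333333333333553553335535533333335535533355355

Replace each of the 20 characters of 33333335535533355355 in place — 33 33 33 33 33 33 33 355 355 33 355 355 33 33 33 355 355 33 355 355 — and concatenate.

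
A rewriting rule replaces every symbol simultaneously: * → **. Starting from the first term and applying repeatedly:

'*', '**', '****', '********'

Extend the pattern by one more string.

****************

Apply φ to ******** symbol by symbol: *→**, *→**, *→**, *→**, *→**, *→**, *→**, *→**; joined: ** ** ** ** ** ** ** **.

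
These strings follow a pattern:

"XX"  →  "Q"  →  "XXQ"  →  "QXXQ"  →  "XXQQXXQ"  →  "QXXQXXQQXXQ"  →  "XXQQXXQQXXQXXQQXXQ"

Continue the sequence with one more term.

This is a Fibonacci-style word recurrence s(k) = s(k−2)·s(k−1): e.g. XX·Q = XXQ.
So term 8 is QXXQXXQQXXQ·XXQQXXQQXXQXXQQXXQ.

QXXQXXQQXXQXXQQXXQQXXQXXQQXXQ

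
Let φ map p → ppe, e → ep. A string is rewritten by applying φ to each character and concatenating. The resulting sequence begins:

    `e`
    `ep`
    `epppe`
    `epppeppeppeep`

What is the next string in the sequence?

Rewriting the 13 symbols of epppeppeppeep one by one yields ep ppe ppe ppe ep ppe ppe ep ppe ppe ep ep ppe; concatenated:

epppeppeppeepppeppeepppeppeepepppe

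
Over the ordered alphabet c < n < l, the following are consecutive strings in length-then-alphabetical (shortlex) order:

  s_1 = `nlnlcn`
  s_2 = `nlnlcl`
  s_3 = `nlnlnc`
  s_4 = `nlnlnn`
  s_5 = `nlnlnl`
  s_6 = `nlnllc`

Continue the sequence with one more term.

Find the rightmost character of nlnllc below l, bump it to the next letter, and reset everything to its right to c.

nlnlln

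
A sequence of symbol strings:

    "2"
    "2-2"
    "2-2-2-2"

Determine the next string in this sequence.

Every step duplicates the string with '-' between the halves.
Doubling 2-2-2-2 with '-' between the halves:

2-2-2-2-2-2-2-2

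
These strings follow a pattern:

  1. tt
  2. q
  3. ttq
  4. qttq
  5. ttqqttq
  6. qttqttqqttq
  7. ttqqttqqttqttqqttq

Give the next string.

qttqttqqttqttqqttqqttqttqqttq

Each term (from the third on) is the two preceding terms concatenated in order: term 3 = tt·q = ttq.
So term 8 is qttqttqqttq·ttqqttqqttqttqqttq.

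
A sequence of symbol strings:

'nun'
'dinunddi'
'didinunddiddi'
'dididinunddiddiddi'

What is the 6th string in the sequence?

Each term wraps the previous one in di on the left and ddi on the right.
From dididinunddiddiddi, 2 further steps: dididinunddiddiddi → didididinunddiddiddiddi → (answer).

dididididinunddiddiddiddiddi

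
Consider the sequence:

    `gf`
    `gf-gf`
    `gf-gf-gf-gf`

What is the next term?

s(k+1) = s(k)·-·s(k) — each term doubles the last with '-' between the halves.
Doubling gf-gf-gf-gf with '-' between the halves:

gf-gf-gf-gf-gf-gf-gf-gf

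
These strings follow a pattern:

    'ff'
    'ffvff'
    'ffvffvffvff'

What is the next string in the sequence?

Every step duplicates the string with 'v' between the halves.
Doubling ffvffvffvff with 'v' between the halves:

ffvffvffvffvffvffvffvff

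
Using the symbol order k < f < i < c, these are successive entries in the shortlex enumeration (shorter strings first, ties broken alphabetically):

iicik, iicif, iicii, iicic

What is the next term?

Find the rightmost character of iicic below c, bump it to the next letter, and reset everything to its right to k.

iicck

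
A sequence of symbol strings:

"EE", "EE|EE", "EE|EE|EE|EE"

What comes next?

Each string is two copies of the previous one joined by '|'.
Doubling EE|EE|EE|EE with '|' between the halves:

EE|EE|EE|EE|EE|EE|EE|EE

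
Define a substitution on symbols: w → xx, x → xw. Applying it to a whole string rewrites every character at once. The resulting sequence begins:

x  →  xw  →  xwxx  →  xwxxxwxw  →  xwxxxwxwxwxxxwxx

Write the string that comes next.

Replace each of the 16 characters of xwxxxwxwxwxxxwxx in place — xw xx xw xw xw xx xw xx xw xx xw xw xw xx xw xw — and concatenate.

xwxxxwxwxwxxxwxxxwxxxwxwxwxxxwxw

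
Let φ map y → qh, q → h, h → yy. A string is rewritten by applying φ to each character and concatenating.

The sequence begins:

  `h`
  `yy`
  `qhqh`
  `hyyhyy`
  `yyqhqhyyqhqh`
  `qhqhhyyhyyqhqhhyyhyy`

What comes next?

hyyhyyyyqhqhyyqhqhhyyhyyyyqhqhyyqhqh

φ(qhqhhyyhyyqhqhhyyhyy) expands symbol-by-symbol to h yy h yy yy qh qh yy qh qh h yy h yy yy qh qh yy qh qh; joining the 20 pieces gives the next term.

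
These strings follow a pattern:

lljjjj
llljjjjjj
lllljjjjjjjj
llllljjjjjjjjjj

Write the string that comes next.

Each string has the form l^{n} j^{2n}, where the shown terms are n = 2, 3, 4, 5.
Setting n = 6 gives 6, 12 characters in each block.

lllllljjjjjjjjjjjj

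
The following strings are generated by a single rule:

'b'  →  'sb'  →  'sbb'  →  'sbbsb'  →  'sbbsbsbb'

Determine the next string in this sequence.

Each term (from the third on) is the previous term followed by the one before it: term 3 = sb·b = sbb.
So term 6 is sbbsbsbb·sbbsb.

sbbsbsbbsbbsb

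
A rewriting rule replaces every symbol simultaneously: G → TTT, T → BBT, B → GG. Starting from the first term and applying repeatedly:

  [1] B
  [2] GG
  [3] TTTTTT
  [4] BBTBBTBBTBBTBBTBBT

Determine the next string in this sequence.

Rewriting the 18 symbols of BBTBBTBBTBBTBBTBBT one by one yields GG GG BBT GG GG BBT GG GG BBT GG GG BBT GG GG BBT GG GG BBT; concatenated:

GGGGBBTGGGGBBTGGGGBBTGGGGBBTGGGGBBTGGGGBBT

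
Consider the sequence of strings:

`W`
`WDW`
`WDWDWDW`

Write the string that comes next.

WDWDWDWDWDWDWDW

Each string is two copies of the previous one joined by 'D'.
One more doubling of WDWDWDW gives the answer.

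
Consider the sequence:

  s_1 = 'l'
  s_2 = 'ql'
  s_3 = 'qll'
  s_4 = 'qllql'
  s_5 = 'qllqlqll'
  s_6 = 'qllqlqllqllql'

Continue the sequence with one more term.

This is a Fibonacci-style word recurrence s(k) = s(k−1)·s(k−2): e.g. ql·l = qll.
Continuing: qllqlqllqllql · qllqlqll gives term 7.

qllqlqllqllqlqllqlqll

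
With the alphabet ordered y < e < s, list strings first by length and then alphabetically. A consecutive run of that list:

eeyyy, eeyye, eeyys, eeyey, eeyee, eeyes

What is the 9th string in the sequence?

Advancing 3 positions from eeyes through eeyes → eeysy → eeyse reaches term 9.

eeyss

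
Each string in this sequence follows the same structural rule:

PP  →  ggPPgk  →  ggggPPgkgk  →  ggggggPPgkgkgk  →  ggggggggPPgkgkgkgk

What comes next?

s(k+1) = gg·s(k)·gk, so each term gains gg as a prefix and gk as a suffix.
So the next term is gg·ggggggggPPgkgkgkgk·gk.

ggggggggggPPgkgkgkgkgk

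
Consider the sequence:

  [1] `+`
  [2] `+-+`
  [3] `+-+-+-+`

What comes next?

s(k+1) = s(k)·-·s(k) — each term doubles the last with '-' between the halves.
Doubling +-+-+-+ with '-' between the halves:

+-+-+-+-+-+-+-+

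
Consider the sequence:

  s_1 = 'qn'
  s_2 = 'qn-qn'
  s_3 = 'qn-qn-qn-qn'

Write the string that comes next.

s(k+1) = s(k)·-·s(k) — each term doubles the last with '-' between the halves.
Doubling qn-qn-qn-qn with '-' between the halves:

qn-qn-qn-qn-qn-qn-qn-qn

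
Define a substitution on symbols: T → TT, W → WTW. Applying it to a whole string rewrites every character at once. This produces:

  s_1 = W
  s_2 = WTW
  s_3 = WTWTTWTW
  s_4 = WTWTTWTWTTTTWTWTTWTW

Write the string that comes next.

Rewriting the 20 symbols of WTWTTWTWTTTTWTWTTWTW one by one yields WTW TT WTW TT TT WTW TT WTW TT TT TT TT WTW TT WTW TT TT WTW TT WTW; concatenated:

WTWTTWTWTTTTWTWTTWTWTTTTTTTTWTWTTWTWTTTTWTWTTWTW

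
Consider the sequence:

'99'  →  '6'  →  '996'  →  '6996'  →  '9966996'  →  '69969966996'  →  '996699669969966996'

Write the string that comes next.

69969966996996699669969966996

From term 3 onward, concatenate the second-to-last term with the last: 99·6 = 996, 6·996 = 6996, …
Continuing: 69969966996 · 996699669969966996 gives term 8.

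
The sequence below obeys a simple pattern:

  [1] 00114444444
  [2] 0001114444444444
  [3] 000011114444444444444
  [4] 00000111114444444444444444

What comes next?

0000001111114444444444444444444

Each string has the form 0^{n} 1^{n} 4^{3n+1}, where the shown terms are n = 2, 3, 4, 5.
Setting n = 6 gives 6, 6, 19 characters in each block.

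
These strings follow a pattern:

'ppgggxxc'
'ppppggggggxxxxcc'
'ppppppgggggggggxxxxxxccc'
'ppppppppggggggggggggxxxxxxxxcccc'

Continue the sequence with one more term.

ppppppppppgggggggggggggggxxxxxxxxxxccccc

The n-th term is 2n p's then 3n g's then 2n x's then n c's (n = 1, 2, …).
Setting n = 5 gives 10, 15, 10, 5 characters in each block.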